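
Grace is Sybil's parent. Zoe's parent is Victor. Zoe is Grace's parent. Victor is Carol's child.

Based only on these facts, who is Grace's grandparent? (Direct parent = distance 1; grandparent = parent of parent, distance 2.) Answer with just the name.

Answer: Victor

Derivation:
Reconstructing the parent chain from the given facts:
  Carol -> Victor -> Zoe -> Grace -> Sybil
(each arrow means 'parent of the next')
Positions in the chain (0 = top):
  position of Carol: 0
  position of Victor: 1
  position of Zoe: 2
  position of Grace: 3
  position of Sybil: 4

Grace is at position 3; the grandparent is 2 steps up the chain, i.e. position 1: Victor.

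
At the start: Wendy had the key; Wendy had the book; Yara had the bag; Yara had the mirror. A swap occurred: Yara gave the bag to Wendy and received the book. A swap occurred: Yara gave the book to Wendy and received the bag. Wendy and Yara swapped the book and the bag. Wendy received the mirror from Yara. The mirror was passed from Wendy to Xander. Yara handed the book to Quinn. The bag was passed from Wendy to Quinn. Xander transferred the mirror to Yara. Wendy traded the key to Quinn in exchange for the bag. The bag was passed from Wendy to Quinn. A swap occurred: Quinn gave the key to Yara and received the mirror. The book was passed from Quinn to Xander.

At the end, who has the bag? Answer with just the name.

Tracking all object holders:
Start: key:Wendy, book:Wendy, bag:Yara, mirror:Yara
Event 1 (swap bag<->book: now bag:Wendy, book:Yara). State: key:Wendy, book:Yara, bag:Wendy, mirror:Yara
Event 2 (swap book<->bag: now book:Wendy, bag:Yara). State: key:Wendy, book:Wendy, bag:Yara, mirror:Yara
Event 3 (swap book<->bag: now book:Yara, bag:Wendy). State: key:Wendy, book:Yara, bag:Wendy, mirror:Yara
Event 4 (give mirror: Yara -> Wendy). State: key:Wendy, book:Yara, bag:Wendy, mirror:Wendy
Event 5 (give mirror: Wendy -> Xander). State: key:Wendy, book:Yara, bag:Wendy, mirror:Xander
Event 6 (give book: Yara -> Quinn). State: key:Wendy, book:Quinn, bag:Wendy, mirror:Xander
Event 7 (give bag: Wendy -> Quinn). State: key:Wendy, book:Quinn, bag:Quinn, mirror:Xander
Event 8 (give mirror: Xander -> Yara). State: key:Wendy, book:Quinn, bag:Quinn, mirror:Yara
Event 9 (swap key<->bag: now key:Quinn, bag:Wendy). State: key:Quinn, book:Quinn, bag:Wendy, mirror:Yara
Event 10 (give bag: Wendy -> Quinn). State: key:Quinn, book:Quinn, bag:Quinn, mirror:Yara
Event 11 (swap key<->mirror: now key:Yara, mirror:Quinn). State: key:Yara, book:Quinn, bag:Quinn, mirror:Quinn
Event 12 (give book: Quinn -> Xander). State: key:Yara, book:Xander, bag:Quinn, mirror:Quinn

Final state: key:Yara, book:Xander, bag:Quinn, mirror:Quinn
The bag is held by Quinn.

Answer: Quinn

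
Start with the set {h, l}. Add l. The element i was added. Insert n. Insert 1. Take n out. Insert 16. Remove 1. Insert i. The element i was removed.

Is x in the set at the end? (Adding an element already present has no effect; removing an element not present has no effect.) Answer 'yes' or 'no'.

Answer: no

Derivation:
Tracking the set through each operation:
Start: {h, l}
Event 1 (add l): already present, no change. Set: {h, l}
Event 2 (add i): added. Set: {h, i, l}
Event 3 (add n): added. Set: {h, i, l, n}
Event 4 (add 1): added. Set: {1, h, i, l, n}
Event 5 (remove n): removed. Set: {1, h, i, l}
Event 6 (add 16): added. Set: {1, 16, h, i, l}
Event 7 (remove 1): removed. Set: {16, h, i, l}
Event 8 (add i): already present, no change. Set: {16, h, i, l}
Event 9 (remove i): removed. Set: {16, h, l}

Final set: {16, h, l} (size 3)
x is NOT in the final set.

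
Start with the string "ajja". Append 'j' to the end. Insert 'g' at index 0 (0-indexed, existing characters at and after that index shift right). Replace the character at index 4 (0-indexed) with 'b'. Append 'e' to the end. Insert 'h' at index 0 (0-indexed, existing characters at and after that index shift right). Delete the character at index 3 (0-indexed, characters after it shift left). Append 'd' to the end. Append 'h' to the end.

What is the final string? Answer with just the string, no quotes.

Answer: hgajbjedh

Derivation:
Applying each edit step by step:
Start: "ajja"
Op 1 (append 'j'): "ajja" -> "ajjaj"
Op 2 (insert 'g' at idx 0): "ajjaj" -> "gajjaj"
Op 3 (replace idx 4: 'a' -> 'b'): "gajjaj" -> "gajjbj"
Op 4 (append 'e'): "gajjbj" -> "gajjbje"
Op 5 (insert 'h' at idx 0): "gajjbje" -> "hgajjbje"
Op 6 (delete idx 3 = 'j'): "hgajjbje" -> "hgajbje"
Op 7 (append 'd'): "hgajbje" -> "hgajbjed"
Op 8 (append 'h'): "hgajbjed" -> "hgajbjedh"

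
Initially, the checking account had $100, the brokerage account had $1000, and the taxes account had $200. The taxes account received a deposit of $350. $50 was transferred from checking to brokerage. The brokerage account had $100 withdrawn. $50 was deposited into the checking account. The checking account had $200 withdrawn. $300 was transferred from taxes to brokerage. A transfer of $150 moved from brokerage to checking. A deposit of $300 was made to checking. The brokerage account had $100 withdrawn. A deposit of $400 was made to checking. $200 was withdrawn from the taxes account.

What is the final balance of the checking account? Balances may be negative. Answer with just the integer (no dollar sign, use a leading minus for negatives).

Answer: 750

Derivation:
Tracking account balances step by step:
Start: checking=100, brokerage=1000, taxes=200
Event 1 (deposit 350 to taxes): taxes: 200 + 350 = 550. Balances: checking=100, brokerage=1000, taxes=550
Event 2 (transfer 50 checking -> brokerage): checking: 100 - 50 = 50, brokerage: 1000 + 50 = 1050. Balances: checking=50, brokerage=1050, taxes=550
Event 3 (withdraw 100 from brokerage): brokerage: 1050 - 100 = 950. Balances: checking=50, brokerage=950, taxes=550
Event 4 (deposit 50 to checking): checking: 50 + 50 = 100. Balances: checking=100, brokerage=950, taxes=550
Event 5 (withdraw 200 from checking): checking: 100 - 200 = -100. Balances: checking=-100, brokerage=950, taxes=550
Event 6 (transfer 300 taxes -> brokerage): taxes: 550 - 300 = 250, brokerage: 950 + 300 = 1250. Balances: checking=-100, brokerage=1250, taxes=250
Event 7 (transfer 150 brokerage -> checking): brokerage: 1250 - 150 = 1100, checking: -100 + 150 = 50. Balances: checking=50, brokerage=1100, taxes=250
Event 8 (deposit 300 to checking): checking: 50 + 300 = 350. Balances: checking=350, brokerage=1100, taxes=250
Event 9 (withdraw 100 from brokerage): brokerage: 1100 - 100 = 1000. Balances: checking=350, brokerage=1000, taxes=250
Event 10 (deposit 400 to checking): checking: 350 + 400 = 750. Balances: checking=750, brokerage=1000, taxes=250
Event 11 (withdraw 200 from taxes): taxes: 250 - 200 = 50. Balances: checking=750, brokerage=1000, taxes=50

Final balance of checking: 750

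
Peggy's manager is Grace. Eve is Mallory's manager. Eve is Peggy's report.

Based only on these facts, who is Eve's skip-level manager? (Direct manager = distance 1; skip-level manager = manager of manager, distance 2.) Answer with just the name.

Answer: Grace

Derivation:
Reconstructing the manager chain from the given facts:
  Grace -> Peggy -> Eve -> Mallory
(each arrow means 'manager of the next')
Positions in the chain (0 = top):
  position of Grace: 0
  position of Peggy: 1
  position of Eve: 2
  position of Mallory: 3

Eve is at position 2; the skip-level manager is 2 steps up the chain, i.e. position 0: Grace.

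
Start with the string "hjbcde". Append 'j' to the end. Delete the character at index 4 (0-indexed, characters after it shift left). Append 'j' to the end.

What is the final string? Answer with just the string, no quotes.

Applying each edit step by step:
Start: "hjbcde"
Op 1 (append 'j'): "hjbcde" -> "hjbcdej"
Op 2 (delete idx 4 = 'd'): "hjbcdej" -> "hjbcej"
Op 3 (append 'j'): "hjbcej" -> "hjbcejj"

Answer: hjbcejj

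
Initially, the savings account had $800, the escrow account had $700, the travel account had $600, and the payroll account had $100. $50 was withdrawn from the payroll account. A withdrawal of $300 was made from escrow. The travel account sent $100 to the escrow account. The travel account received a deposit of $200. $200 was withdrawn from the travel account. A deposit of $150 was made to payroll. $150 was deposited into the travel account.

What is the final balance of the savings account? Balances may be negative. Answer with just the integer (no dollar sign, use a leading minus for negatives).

Answer: 800

Derivation:
Tracking account balances step by step:
Start: savings=800, escrow=700, travel=600, payroll=100
Event 1 (withdraw 50 from payroll): payroll: 100 - 50 = 50. Balances: savings=800, escrow=700, travel=600, payroll=50
Event 2 (withdraw 300 from escrow): escrow: 700 - 300 = 400. Balances: savings=800, escrow=400, travel=600, payroll=50
Event 3 (transfer 100 travel -> escrow): travel: 600 - 100 = 500, escrow: 400 + 100 = 500. Balances: savings=800, escrow=500, travel=500, payroll=50
Event 4 (deposit 200 to travel): travel: 500 + 200 = 700. Balances: savings=800, escrow=500, travel=700, payroll=50
Event 5 (withdraw 200 from travel): travel: 700 - 200 = 500. Balances: savings=800, escrow=500, travel=500, payroll=50
Event 6 (deposit 150 to payroll): payroll: 50 + 150 = 200. Balances: savings=800, escrow=500, travel=500, payroll=200
Event 7 (deposit 150 to travel): travel: 500 + 150 = 650. Balances: savings=800, escrow=500, travel=650, payroll=200

Final balance of savings: 800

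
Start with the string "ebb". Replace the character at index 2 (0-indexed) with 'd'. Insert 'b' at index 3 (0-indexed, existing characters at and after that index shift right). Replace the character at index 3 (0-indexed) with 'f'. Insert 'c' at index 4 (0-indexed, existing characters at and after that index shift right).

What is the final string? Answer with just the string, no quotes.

Answer: ebdfc

Derivation:
Applying each edit step by step:
Start: "ebb"
Op 1 (replace idx 2: 'b' -> 'd'): "ebb" -> "ebd"
Op 2 (insert 'b' at idx 3): "ebd" -> "ebdb"
Op 3 (replace idx 3: 'b' -> 'f'): "ebdb" -> "ebdf"
Op 4 (insert 'c' at idx 4): "ebdf" -> "ebdfc"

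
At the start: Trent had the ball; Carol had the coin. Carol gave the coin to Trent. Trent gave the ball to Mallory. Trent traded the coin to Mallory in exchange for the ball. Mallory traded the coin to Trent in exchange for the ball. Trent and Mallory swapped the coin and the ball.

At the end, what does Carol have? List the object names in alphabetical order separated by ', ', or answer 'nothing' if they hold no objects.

Answer: nothing

Derivation:
Tracking all object holders:
Start: ball:Trent, coin:Carol
Event 1 (give coin: Carol -> Trent). State: ball:Trent, coin:Trent
Event 2 (give ball: Trent -> Mallory). State: ball:Mallory, coin:Trent
Event 3 (swap coin<->ball: now coin:Mallory, ball:Trent). State: ball:Trent, coin:Mallory
Event 4 (swap coin<->ball: now coin:Trent, ball:Mallory). State: ball:Mallory, coin:Trent
Event 5 (swap coin<->ball: now coin:Mallory, ball:Trent). State: ball:Trent, coin:Mallory

Final state: ball:Trent, coin:Mallory
Carol holds: (nothing).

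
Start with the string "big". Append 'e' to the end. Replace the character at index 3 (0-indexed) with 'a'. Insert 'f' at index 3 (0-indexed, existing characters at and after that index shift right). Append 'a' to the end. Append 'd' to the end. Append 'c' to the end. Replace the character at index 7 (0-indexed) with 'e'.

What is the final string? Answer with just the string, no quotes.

Applying each edit step by step:
Start: "big"
Op 1 (append 'e'): "big" -> "bige"
Op 2 (replace idx 3: 'e' -> 'a'): "bige" -> "biga"
Op 3 (insert 'f' at idx 3): "biga" -> "bigfa"
Op 4 (append 'a'): "bigfa" -> "bigfaa"
Op 5 (append 'd'): "bigfaa" -> "bigfaad"
Op 6 (append 'c'): "bigfaad" -> "bigfaadc"
Op 7 (replace idx 7: 'c' -> 'e'): "bigfaadc" -> "bigfaade"

Answer: bigfaade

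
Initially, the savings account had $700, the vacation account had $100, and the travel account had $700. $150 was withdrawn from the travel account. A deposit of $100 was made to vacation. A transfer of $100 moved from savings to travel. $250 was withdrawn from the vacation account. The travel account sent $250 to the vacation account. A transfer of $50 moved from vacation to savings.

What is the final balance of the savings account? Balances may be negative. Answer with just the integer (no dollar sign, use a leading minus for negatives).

Answer: 650

Derivation:
Tracking account balances step by step:
Start: savings=700, vacation=100, travel=700
Event 1 (withdraw 150 from travel): travel: 700 - 150 = 550. Balances: savings=700, vacation=100, travel=550
Event 2 (deposit 100 to vacation): vacation: 100 + 100 = 200. Balances: savings=700, vacation=200, travel=550
Event 3 (transfer 100 savings -> travel): savings: 700 - 100 = 600, travel: 550 + 100 = 650. Balances: savings=600, vacation=200, travel=650
Event 4 (withdraw 250 from vacation): vacation: 200 - 250 = -50. Balances: savings=600, vacation=-50, travel=650
Event 5 (transfer 250 travel -> vacation): travel: 650 - 250 = 400, vacation: -50 + 250 = 200. Balances: savings=600, vacation=200, travel=400
Event 6 (transfer 50 vacation -> savings): vacation: 200 - 50 = 150, savings: 600 + 50 = 650. Balances: savings=650, vacation=150, travel=400

Final balance of savings: 650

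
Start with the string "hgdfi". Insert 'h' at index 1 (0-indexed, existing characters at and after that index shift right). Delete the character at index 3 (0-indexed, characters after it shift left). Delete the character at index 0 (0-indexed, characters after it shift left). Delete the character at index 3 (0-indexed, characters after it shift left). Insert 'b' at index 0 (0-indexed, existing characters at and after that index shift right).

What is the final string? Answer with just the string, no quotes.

Applying each edit step by step:
Start: "hgdfi"
Op 1 (insert 'h' at idx 1): "hgdfi" -> "hhgdfi"
Op 2 (delete idx 3 = 'd'): "hhgdfi" -> "hhgfi"
Op 3 (delete idx 0 = 'h'): "hhgfi" -> "hgfi"
Op 4 (delete idx 3 = 'i'): "hgfi" -> "hgf"
Op 5 (insert 'b' at idx 0): "hgf" -> "bhgf"

Answer: bhgf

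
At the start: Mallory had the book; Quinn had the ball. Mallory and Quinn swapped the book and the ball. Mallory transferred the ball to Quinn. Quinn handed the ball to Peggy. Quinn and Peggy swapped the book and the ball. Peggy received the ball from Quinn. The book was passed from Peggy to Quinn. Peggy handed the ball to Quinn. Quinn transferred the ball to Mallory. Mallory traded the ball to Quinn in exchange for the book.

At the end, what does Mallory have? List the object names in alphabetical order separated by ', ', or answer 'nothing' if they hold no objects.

Tracking all object holders:
Start: book:Mallory, ball:Quinn
Event 1 (swap book<->ball: now book:Quinn, ball:Mallory). State: book:Quinn, ball:Mallory
Event 2 (give ball: Mallory -> Quinn). State: book:Quinn, ball:Quinn
Event 3 (give ball: Quinn -> Peggy). State: book:Quinn, ball:Peggy
Event 4 (swap book<->ball: now book:Peggy, ball:Quinn). State: book:Peggy, ball:Quinn
Event 5 (give ball: Quinn -> Peggy). State: book:Peggy, ball:Peggy
Event 6 (give book: Peggy -> Quinn). State: book:Quinn, ball:Peggy
Event 7 (give ball: Peggy -> Quinn). State: book:Quinn, ball:Quinn
Event 8 (give ball: Quinn -> Mallory). State: book:Quinn, ball:Mallory
Event 9 (swap ball<->book: now ball:Quinn, book:Mallory). State: book:Mallory, ball:Quinn

Final state: book:Mallory, ball:Quinn
Mallory holds: book.

Answer: book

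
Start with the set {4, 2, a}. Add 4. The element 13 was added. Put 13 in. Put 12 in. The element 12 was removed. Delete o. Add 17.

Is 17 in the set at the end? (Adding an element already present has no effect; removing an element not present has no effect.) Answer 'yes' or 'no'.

Answer: yes

Derivation:
Tracking the set through each operation:
Start: {2, 4, a}
Event 1 (add 4): already present, no change. Set: {2, 4, a}
Event 2 (add 13): added. Set: {13, 2, 4, a}
Event 3 (add 13): already present, no change. Set: {13, 2, 4, a}
Event 4 (add 12): added. Set: {12, 13, 2, 4, a}
Event 5 (remove 12): removed. Set: {13, 2, 4, a}
Event 6 (remove o): not present, no change. Set: {13, 2, 4, a}
Event 7 (add 17): added. Set: {13, 17, 2, 4, a}

Final set: {13, 17, 2, 4, a} (size 5)
17 is in the final set.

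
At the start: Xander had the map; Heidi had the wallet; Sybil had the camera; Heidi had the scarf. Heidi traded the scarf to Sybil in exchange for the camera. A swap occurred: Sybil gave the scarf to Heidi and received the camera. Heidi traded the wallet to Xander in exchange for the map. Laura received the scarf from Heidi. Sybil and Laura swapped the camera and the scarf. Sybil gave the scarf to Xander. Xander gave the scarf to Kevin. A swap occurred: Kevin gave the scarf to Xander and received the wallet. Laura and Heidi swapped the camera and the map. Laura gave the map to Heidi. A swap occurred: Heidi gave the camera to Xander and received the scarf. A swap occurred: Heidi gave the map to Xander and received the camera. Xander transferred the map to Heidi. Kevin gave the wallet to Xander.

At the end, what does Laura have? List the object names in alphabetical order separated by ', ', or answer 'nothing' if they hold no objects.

Tracking all object holders:
Start: map:Xander, wallet:Heidi, camera:Sybil, scarf:Heidi
Event 1 (swap scarf<->camera: now scarf:Sybil, camera:Heidi). State: map:Xander, wallet:Heidi, camera:Heidi, scarf:Sybil
Event 2 (swap scarf<->camera: now scarf:Heidi, camera:Sybil). State: map:Xander, wallet:Heidi, camera:Sybil, scarf:Heidi
Event 3 (swap wallet<->map: now wallet:Xander, map:Heidi). State: map:Heidi, wallet:Xander, camera:Sybil, scarf:Heidi
Event 4 (give scarf: Heidi -> Laura). State: map:Heidi, wallet:Xander, camera:Sybil, scarf:Laura
Event 5 (swap camera<->scarf: now camera:Laura, scarf:Sybil). State: map:Heidi, wallet:Xander, camera:Laura, scarf:Sybil
Event 6 (give scarf: Sybil -> Xander). State: map:Heidi, wallet:Xander, camera:Laura, scarf:Xander
Event 7 (give scarf: Xander -> Kevin). State: map:Heidi, wallet:Xander, camera:Laura, scarf:Kevin
Event 8 (swap scarf<->wallet: now scarf:Xander, wallet:Kevin). State: map:Heidi, wallet:Kevin, camera:Laura, scarf:Xander
Event 9 (swap camera<->map: now camera:Heidi, map:Laura). State: map:Laura, wallet:Kevin, camera:Heidi, scarf:Xander
Event 10 (give map: Laura -> Heidi). State: map:Heidi, wallet:Kevin, camera:Heidi, scarf:Xander
Event 11 (swap camera<->scarf: now camera:Xander, scarf:Heidi). State: map:Heidi, wallet:Kevin, camera:Xander, scarf:Heidi
Event 12 (swap map<->camera: now map:Xander, camera:Heidi). State: map:Xander, wallet:Kevin, camera:Heidi, scarf:Heidi
Event 13 (give map: Xander -> Heidi). State: map:Heidi, wallet:Kevin, camera:Heidi, scarf:Heidi
Event 14 (give wallet: Kevin -> Xander). State: map:Heidi, wallet:Xander, camera:Heidi, scarf:Heidi

Final state: map:Heidi, wallet:Xander, camera:Heidi, scarf:Heidi
Laura holds: (nothing).

Answer: nothing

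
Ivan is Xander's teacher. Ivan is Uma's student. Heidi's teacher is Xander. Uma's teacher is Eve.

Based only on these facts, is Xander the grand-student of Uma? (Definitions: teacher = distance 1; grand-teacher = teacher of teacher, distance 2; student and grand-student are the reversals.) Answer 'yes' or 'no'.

Reconstructing the teacher chain from the given facts:
  Eve -> Uma -> Ivan -> Xander -> Heidi
(each arrow means 'teacher of the next')
Positions in the chain (0 = top):
  position of Eve: 0
  position of Uma: 1
  position of Ivan: 2
  position of Xander: 3
  position of Heidi: 4

Xander is at position 3, Uma is at position 1; signed distance (j - i) = -2.
'grand-student' requires j - i = -2. Actual distance is -2, so the relation HOLDS.

Answer: yes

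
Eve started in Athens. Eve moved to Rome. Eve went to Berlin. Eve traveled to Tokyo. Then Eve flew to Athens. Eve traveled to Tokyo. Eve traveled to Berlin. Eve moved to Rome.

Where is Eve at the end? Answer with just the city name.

Tracking Eve's location:
Start: Eve is in Athens.
After move 1: Athens -> Rome. Eve is in Rome.
After move 2: Rome -> Berlin. Eve is in Berlin.
After move 3: Berlin -> Tokyo. Eve is in Tokyo.
After move 4: Tokyo -> Athens. Eve is in Athens.
After move 5: Athens -> Tokyo. Eve is in Tokyo.
After move 6: Tokyo -> Berlin. Eve is in Berlin.
After move 7: Berlin -> Rome. Eve is in Rome.

Answer: Rome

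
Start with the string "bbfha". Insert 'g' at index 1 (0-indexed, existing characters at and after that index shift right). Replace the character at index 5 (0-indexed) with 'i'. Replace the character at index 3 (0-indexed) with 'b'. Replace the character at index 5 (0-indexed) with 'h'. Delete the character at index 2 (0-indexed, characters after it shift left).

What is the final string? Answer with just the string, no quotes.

Answer: bgbhh

Derivation:
Applying each edit step by step:
Start: "bbfha"
Op 1 (insert 'g' at idx 1): "bbfha" -> "bgbfha"
Op 2 (replace idx 5: 'a' -> 'i'): "bgbfha" -> "bgbfhi"
Op 3 (replace idx 3: 'f' -> 'b'): "bgbfhi" -> "bgbbhi"
Op 4 (replace idx 5: 'i' -> 'h'): "bgbbhi" -> "bgbbhh"
Op 5 (delete idx 2 = 'b'): "bgbbhh" -> "bgbhh"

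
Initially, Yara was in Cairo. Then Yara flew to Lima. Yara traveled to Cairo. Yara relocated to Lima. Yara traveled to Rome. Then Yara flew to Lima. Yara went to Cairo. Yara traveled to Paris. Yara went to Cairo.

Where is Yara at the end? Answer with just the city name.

Answer: Cairo

Derivation:
Tracking Yara's location:
Start: Yara is in Cairo.
After move 1: Cairo -> Lima. Yara is in Lima.
After move 2: Lima -> Cairo. Yara is in Cairo.
After move 3: Cairo -> Lima. Yara is in Lima.
After move 4: Lima -> Rome. Yara is in Rome.
After move 5: Rome -> Lima. Yara is in Lima.
After move 6: Lima -> Cairo. Yara is in Cairo.
After move 7: Cairo -> Paris. Yara is in Paris.
After move 8: Paris -> Cairo. Yara is in Cairo.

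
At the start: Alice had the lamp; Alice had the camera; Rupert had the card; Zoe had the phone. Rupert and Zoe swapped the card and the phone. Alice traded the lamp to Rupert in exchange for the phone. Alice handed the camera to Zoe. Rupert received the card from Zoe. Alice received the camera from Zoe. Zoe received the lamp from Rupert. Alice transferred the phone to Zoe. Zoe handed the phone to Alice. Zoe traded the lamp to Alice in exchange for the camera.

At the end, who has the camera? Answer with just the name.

Answer: Zoe

Derivation:
Tracking all object holders:
Start: lamp:Alice, camera:Alice, card:Rupert, phone:Zoe
Event 1 (swap card<->phone: now card:Zoe, phone:Rupert). State: lamp:Alice, camera:Alice, card:Zoe, phone:Rupert
Event 2 (swap lamp<->phone: now lamp:Rupert, phone:Alice). State: lamp:Rupert, camera:Alice, card:Zoe, phone:Alice
Event 3 (give camera: Alice -> Zoe). State: lamp:Rupert, camera:Zoe, card:Zoe, phone:Alice
Event 4 (give card: Zoe -> Rupert). State: lamp:Rupert, camera:Zoe, card:Rupert, phone:Alice
Event 5 (give camera: Zoe -> Alice). State: lamp:Rupert, camera:Alice, card:Rupert, phone:Alice
Event 6 (give lamp: Rupert -> Zoe). State: lamp:Zoe, camera:Alice, card:Rupert, phone:Alice
Event 7 (give phone: Alice -> Zoe). State: lamp:Zoe, camera:Alice, card:Rupert, phone:Zoe
Event 8 (give phone: Zoe -> Alice). State: lamp:Zoe, camera:Alice, card:Rupert, phone:Alice
Event 9 (swap lamp<->camera: now lamp:Alice, camera:Zoe). State: lamp:Alice, camera:Zoe, card:Rupert, phone:Alice

Final state: lamp:Alice, camera:Zoe, card:Rupert, phone:Alice
The camera is held by Zoe.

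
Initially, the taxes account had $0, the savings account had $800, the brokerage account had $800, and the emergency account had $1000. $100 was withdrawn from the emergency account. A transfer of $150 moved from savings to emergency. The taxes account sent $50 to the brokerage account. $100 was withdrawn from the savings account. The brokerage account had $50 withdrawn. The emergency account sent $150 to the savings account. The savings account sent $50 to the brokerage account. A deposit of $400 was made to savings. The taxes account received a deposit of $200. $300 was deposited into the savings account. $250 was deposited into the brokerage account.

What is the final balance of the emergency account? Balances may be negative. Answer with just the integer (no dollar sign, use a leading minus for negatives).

Tracking account balances step by step:
Start: taxes=0, savings=800, brokerage=800, emergency=1000
Event 1 (withdraw 100 from emergency): emergency: 1000 - 100 = 900. Balances: taxes=0, savings=800, brokerage=800, emergency=900
Event 2 (transfer 150 savings -> emergency): savings: 800 - 150 = 650, emergency: 900 + 150 = 1050. Balances: taxes=0, savings=650, brokerage=800, emergency=1050
Event 3 (transfer 50 taxes -> brokerage): taxes: 0 - 50 = -50, brokerage: 800 + 50 = 850. Balances: taxes=-50, savings=650, brokerage=850, emergency=1050
Event 4 (withdraw 100 from savings): savings: 650 - 100 = 550. Balances: taxes=-50, savings=550, brokerage=850, emergency=1050
Event 5 (withdraw 50 from brokerage): brokerage: 850 - 50 = 800. Balances: taxes=-50, savings=550, brokerage=800, emergency=1050
Event 6 (transfer 150 emergency -> savings): emergency: 1050 - 150 = 900, savings: 550 + 150 = 700. Balances: taxes=-50, savings=700, brokerage=800, emergency=900
Event 7 (transfer 50 savings -> brokerage): savings: 700 - 50 = 650, brokerage: 800 + 50 = 850. Balances: taxes=-50, savings=650, brokerage=850, emergency=900
Event 8 (deposit 400 to savings): savings: 650 + 400 = 1050. Balances: taxes=-50, savings=1050, brokerage=850, emergency=900
Event 9 (deposit 200 to taxes): taxes: -50 + 200 = 150. Balances: taxes=150, savings=1050, brokerage=850, emergency=900
Event 10 (deposit 300 to savings): savings: 1050 + 300 = 1350. Balances: taxes=150, savings=1350, brokerage=850, emergency=900
Event 11 (deposit 250 to brokerage): brokerage: 850 + 250 = 1100. Balances: taxes=150, savings=1350, brokerage=1100, emergency=900

Final balance of emergency: 900

Answer: 900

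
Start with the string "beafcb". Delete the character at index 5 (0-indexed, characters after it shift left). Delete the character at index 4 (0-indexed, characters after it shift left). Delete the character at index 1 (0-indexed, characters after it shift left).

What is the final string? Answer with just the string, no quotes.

Answer: baf

Derivation:
Applying each edit step by step:
Start: "beafcb"
Op 1 (delete idx 5 = 'b'): "beafcb" -> "beafc"
Op 2 (delete idx 4 = 'c'): "beafc" -> "beaf"
Op 3 (delete idx 1 = 'e'): "beaf" -> "baf"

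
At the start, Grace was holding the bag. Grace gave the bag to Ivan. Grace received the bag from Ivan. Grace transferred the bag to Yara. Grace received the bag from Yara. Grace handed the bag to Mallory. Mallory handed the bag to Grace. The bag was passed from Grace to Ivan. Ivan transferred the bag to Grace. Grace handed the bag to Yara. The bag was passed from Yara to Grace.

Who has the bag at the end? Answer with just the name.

Tracking the bag through each event:
Start: Grace has the bag.
After event 1: Ivan has the bag.
After event 2: Grace has the bag.
After event 3: Yara has the bag.
After event 4: Grace has the bag.
After event 5: Mallory has the bag.
After event 6: Grace has the bag.
After event 7: Ivan has the bag.
After event 8: Grace has the bag.
After event 9: Yara has the bag.
After event 10: Grace has the bag.

Answer: Grace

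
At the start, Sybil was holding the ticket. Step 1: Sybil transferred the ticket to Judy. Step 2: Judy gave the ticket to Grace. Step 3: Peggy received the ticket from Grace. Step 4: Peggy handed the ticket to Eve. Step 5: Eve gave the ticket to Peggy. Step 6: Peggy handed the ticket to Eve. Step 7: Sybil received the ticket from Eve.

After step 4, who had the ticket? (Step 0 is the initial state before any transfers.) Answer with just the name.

Answer: Eve

Derivation:
Tracking the ticket holder through step 4:
After step 0 (start): Sybil
After step 1: Judy
After step 2: Grace
After step 3: Peggy
After step 4: Eve

At step 4, the holder is Eve.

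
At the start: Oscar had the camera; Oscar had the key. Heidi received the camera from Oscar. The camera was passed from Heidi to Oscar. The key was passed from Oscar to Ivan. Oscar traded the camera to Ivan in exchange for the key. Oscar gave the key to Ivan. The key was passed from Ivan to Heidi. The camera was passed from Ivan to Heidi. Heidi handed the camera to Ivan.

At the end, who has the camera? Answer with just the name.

Tracking all object holders:
Start: camera:Oscar, key:Oscar
Event 1 (give camera: Oscar -> Heidi). State: camera:Heidi, key:Oscar
Event 2 (give camera: Heidi -> Oscar). State: camera:Oscar, key:Oscar
Event 3 (give key: Oscar -> Ivan). State: camera:Oscar, key:Ivan
Event 4 (swap camera<->key: now camera:Ivan, key:Oscar). State: camera:Ivan, key:Oscar
Event 5 (give key: Oscar -> Ivan). State: camera:Ivan, key:Ivan
Event 6 (give key: Ivan -> Heidi). State: camera:Ivan, key:Heidi
Event 7 (give camera: Ivan -> Heidi). State: camera:Heidi, key:Heidi
Event 8 (give camera: Heidi -> Ivan). State: camera:Ivan, key:Heidi

Final state: camera:Ivan, key:Heidi
The camera is held by Ivan.

Answer: Ivan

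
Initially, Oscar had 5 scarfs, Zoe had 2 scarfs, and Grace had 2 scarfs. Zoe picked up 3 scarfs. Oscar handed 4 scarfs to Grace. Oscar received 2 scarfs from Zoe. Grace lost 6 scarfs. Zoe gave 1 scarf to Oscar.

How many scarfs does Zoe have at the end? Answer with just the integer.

Answer: 2

Derivation:
Tracking counts step by step:
Start: Oscar=5, Zoe=2, Grace=2
Event 1 (Zoe +3): Zoe: 2 -> 5. State: Oscar=5, Zoe=5, Grace=2
Event 2 (Oscar -> Grace, 4): Oscar: 5 -> 1, Grace: 2 -> 6. State: Oscar=1, Zoe=5, Grace=6
Event 3 (Zoe -> Oscar, 2): Zoe: 5 -> 3, Oscar: 1 -> 3. State: Oscar=3, Zoe=3, Grace=6
Event 4 (Grace -6): Grace: 6 -> 0. State: Oscar=3, Zoe=3, Grace=0
Event 5 (Zoe -> Oscar, 1): Zoe: 3 -> 2, Oscar: 3 -> 4. State: Oscar=4, Zoe=2, Grace=0

Zoe's final count: 2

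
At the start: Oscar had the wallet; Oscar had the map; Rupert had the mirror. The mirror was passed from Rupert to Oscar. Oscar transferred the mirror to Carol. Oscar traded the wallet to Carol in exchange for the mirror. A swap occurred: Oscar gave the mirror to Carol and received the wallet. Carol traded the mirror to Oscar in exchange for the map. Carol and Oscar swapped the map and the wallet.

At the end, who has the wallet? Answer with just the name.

Answer: Carol

Derivation:
Tracking all object holders:
Start: wallet:Oscar, map:Oscar, mirror:Rupert
Event 1 (give mirror: Rupert -> Oscar). State: wallet:Oscar, map:Oscar, mirror:Oscar
Event 2 (give mirror: Oscar -> Carol). State: wallet:Oscar, map:Oscar, mirror:Carol
Event 3 (swap wallet<->mirror: now wallet:Carol, mirror:Oscar). State: wallet:Carol, map:Oscar, mirror:Oscar
Event 4 (swap mirror<->wallet: now mirror:Carol, wallet:Oscar). State: wallet:Oscar, map:Oscar, mirror:Carol
Event 5 (swap mirror<->map: now mirror:Oscar, map:Carol). State: wallet:Oscar, map:Carol, mirror:Oscar
Event 6 (swap map<->wallet: now map:Oscar, wallet:Carol). State: wallet:Carol, map:Oscar, mirror:Oscar

Final state: wallet:Carol, map:Oscar, mirror:Oscar
The wallet is held by Carol.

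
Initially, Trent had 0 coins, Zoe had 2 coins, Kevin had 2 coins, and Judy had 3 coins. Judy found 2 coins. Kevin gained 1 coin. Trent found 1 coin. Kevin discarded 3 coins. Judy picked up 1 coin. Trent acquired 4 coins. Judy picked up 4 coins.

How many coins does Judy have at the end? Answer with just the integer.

Answer: 10

Derivation:
Tracking counts step by step:
Start: Trent=0, Zoe=2, Kevin=2, Judy=3
Event 1 (Judy +2): Judy: 3 -> 5. State: Trent=0, Zoe=2, Kevin=2, Judy=5
Event 2 (Kevin +1): Kevin: 2 -> 3. State: Trent=0, Zoe=2, Kevin=3, Judy=5
Event 3 (Trent +1): Trent: 0 -> 1. State: Trent=1, Zoe=2, Kevin=3, Judy=5
Event 4 (Kevin -3): Kevin: 3 -> 0. State: Trent=1, Zoe=2, Kevin=0, Judy=5
Event 5 (Judy +1): Judy: 5 -> 6. State: Trent=1, Zoe=2, Kevin=0, Judy=6
Event 6 (Trent +4): Trent: 1 -> 5. State: Trent=5, Zoe=2, Kevin=0, Judy=6
Event 7 (Judy +4): Judy: 6 -> 10. State: Trent=5, Zoe=2, Kevin=0, Judy=10

Judy's final count: 10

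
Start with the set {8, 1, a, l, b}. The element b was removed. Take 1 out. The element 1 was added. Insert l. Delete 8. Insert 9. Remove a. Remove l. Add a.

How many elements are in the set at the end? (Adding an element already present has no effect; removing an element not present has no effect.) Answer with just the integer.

Answer: 3

Derivation:
Tracking the set through each operation:
Start: {1, 8, a, b, l}
Event 1 (remove b): removed. Set: {1, 8, a, l}
Event 2 (remove 1): removed. Set: {8, a, l}
Event 3 (add 1): added. Set: {1, 8, a, l}
Event 4 (add l): already present, no change. Set: {1, 8, a, l}
Event 5 (remove 8): removed. Set: {1, a, l}
Event 6 (add 9): added. Set: {1, 9, a, l}
Event 7 (remove a): removed. Set: {1, 9, l}
Event 8 (remove l): removed. Set: {1, 9}
Event 9 (add a): added. Set: {1, 9, a}

Final set: {1, 9, a} (size 3)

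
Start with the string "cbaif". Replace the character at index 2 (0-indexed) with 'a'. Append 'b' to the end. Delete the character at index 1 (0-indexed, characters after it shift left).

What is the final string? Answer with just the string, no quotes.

Answer: caifb

Derivation:
Applying each edit step by step:
Start: "cbaif"
Op 1 (replace idx 2: 'a' -> 'a'): "cbaif" -> "cbaif"
Op 2 (append 'b'): "cbaif" -> "cbaifb"
Op 3 (delete idx 1 = 'b'): "cbaifb" -> "caifb"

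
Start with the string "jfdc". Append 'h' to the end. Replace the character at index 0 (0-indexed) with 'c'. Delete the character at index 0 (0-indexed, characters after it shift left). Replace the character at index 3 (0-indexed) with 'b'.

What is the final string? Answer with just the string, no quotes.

Answer: fdcb

Derivation:
Applying each edit step by step:
Start: "jfdc"
Op 1 (append 'h'): "jfdc" -> "jfdch"
Op 2 (replace idx 0: 'j' -> 'c'): "jfdch" -> "cfdch"
Op 3 (delete idx 0 = 'c'): "cfdch" -> "fdch"
Op 4 (replace idx 3: 'h' -> 'b'): "fdch" -> "fdcb"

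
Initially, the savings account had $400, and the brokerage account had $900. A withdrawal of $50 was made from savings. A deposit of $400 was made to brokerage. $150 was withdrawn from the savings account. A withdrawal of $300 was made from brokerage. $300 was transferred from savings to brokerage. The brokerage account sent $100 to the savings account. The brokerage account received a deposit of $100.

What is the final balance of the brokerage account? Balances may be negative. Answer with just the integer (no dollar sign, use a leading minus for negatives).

Tracking account balances step by step:
Start: savings=400, brokerage=900
Event 1 (withdraw 50 from savings): savings: 400 - 50 = 350. Balances: savings=350, brokerage=900
Event 2 (deposit 400 to brokerage): brokerage: 900 + 400 = 1300. Balances: savings=350, brokerage=1300
Event 3 (withdraw 150 from savings): savings: 350 - 150 = 200. Balances: savings=200, brokerage=1300
Event 4 (withdraw 300 from brokerage): brokerage: 1300 - 300 = 1000. Balances: savings=200, brokerage=1000
Event 5 (transfer 300 savings -> brokerage): savings: 200 - 300 = -100, brokerage: 1000 + 300 = 1300. Balances: savings=-100, brokerage=1300
Event 6 (transfer 100 brokerage -> savings): brokerage: 1300 - 100 = 1200, savings: -100 + 100 = 0. Balances: savings=0, brokerage=1200
Event 7 (deposit 100 to brokerage): brokerage: 1200 + 100 = 1300. Balances: savings=0, brokerage=1300

Final balance of brokerage: 1300

Answer: 1300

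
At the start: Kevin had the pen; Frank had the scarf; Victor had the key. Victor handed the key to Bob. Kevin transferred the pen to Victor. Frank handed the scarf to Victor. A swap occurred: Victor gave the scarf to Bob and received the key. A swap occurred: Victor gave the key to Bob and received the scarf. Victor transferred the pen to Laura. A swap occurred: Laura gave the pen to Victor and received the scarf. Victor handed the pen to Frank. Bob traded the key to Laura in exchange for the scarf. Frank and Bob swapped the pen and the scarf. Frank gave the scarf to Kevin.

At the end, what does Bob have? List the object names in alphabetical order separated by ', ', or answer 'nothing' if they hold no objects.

Answer: pen

Derivation:
Tracking all object holders:
Start: pen:Kevin, scarf:Frank, key:Victor
Event 1 (give key: Victor -> Bob). State: pen:Kevin, scarf:Frank, key:Bob
Event 2 (give pen: Kevin -> Victor). State: pen:Victor, scarf:Frank, key:Bob
Event 3 (give scarf: Frank -> Victor). State: pen:Victor, scarf:Victor, key:Bob
Event 4 (swap scarf<->key: now scarf:Bob, key:Victor). State: pen:Victor, scarf:Bob, key:Victor
Event 5 (swap key<->scarf: now key:Bob, scarf:Victor). State: pen:Victor, scarf:Victor, key:Bob
Event 6 (give pen: Victor -> Laura). State: pen:Laura, scarf:Victor, key:Bob
Event 7 (swap pen<->scarf: now pen:Victor, scarf:Laura). State: pen:Victor, scarf:Laura, key:Bob
Event 8 (give pen: Victor -> Frank). State: pen:Frank, scarf:Laura, key:Bob
Event 9 (swap key<->scarf: now key:Laura, scarf:Bob). State: pen:Frank, scarf:Bob, key:Laura
Event 10 (swap pen<->scarf: now pen:Bob, scarf:Frank). State: pen:Bob, scarf:Frank, key:Laura
Event 11 (give scarf: Frank -> Kevin). State: pen:Bob, scarf:Kevin, key:Laura

Final state: pen:Bob, scarf:Kevin, key:Laura
Bob holds: pen.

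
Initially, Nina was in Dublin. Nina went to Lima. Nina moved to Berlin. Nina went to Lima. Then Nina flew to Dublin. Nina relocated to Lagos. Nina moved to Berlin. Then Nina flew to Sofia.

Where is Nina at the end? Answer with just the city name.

Tracking Nina's location:
Start: Nina is in Dublin.
After move 1: Dublin -> Lima. Nina is in Lima.
After move 2: Lima -> Berlin. Nina is in Berlin.
After move 3: Berlin -> Lima. Nina is in Lima.
After move 4: Lima -> Dublin. Nina is in Dublin.
After move 5: Dublin -> Lagos. Nina is in Lagos.
After move 6: Lagos -> Berlin. Nina is in Berlin.
After move 7: Berlin -> Sofia. Nina is in Sofia.

Answer: Sofia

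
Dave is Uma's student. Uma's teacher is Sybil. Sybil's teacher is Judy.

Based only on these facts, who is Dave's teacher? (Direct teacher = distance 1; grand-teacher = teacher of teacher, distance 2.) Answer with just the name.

Reconstructing the teacher chain from the given facts:
  Judy -> Sybil -> Uma -> Dave
(each arrow means 'teacher of the next')
Positions in the chain (0 = top):
  position of Judy: 0
  position of Sybil: 1
  position of Uma: 2
  position of Dave: 3

Dave is at position 3; the teacher is 1 step up the chain, i.e. position 2: Uma.

Answer: Uma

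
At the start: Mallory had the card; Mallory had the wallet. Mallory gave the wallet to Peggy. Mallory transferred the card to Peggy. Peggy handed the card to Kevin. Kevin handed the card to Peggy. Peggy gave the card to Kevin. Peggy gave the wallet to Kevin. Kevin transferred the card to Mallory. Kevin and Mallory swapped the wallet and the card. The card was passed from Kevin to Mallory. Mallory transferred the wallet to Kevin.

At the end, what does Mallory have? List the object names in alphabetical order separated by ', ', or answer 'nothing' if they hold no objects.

Tracking all object holders:
Start: card:Mallory, wallet:Mallory
Event 1 (give wallet: Mallory -> Peggy). State: card:Mallory, wallet:Peggy
Event 2 (give card: Mallory -> Peggy). State: card:Peggy, wallet:Peggy
Event 3 (give card: Peggy -> Kevin). State: card:Kevin, wallet:Peggy
Event 4 (give card: Kevin -> Peggy). State: card:Peggy, wallet:Peggy
Event 5 (give card: Peggy -> Kevin). State: card:Kevin, wallet:Peggy
Event 6 (give wallet: Peggy -> Kevin). State: card:Kevin, wallet:Kevin
Event 7 (give card: Kevin -> Mallory). State: card:Mallory, wallet:Kevin
Event 8 (swap wallet<->card: now wallet:Mallory, card:Kevin). State: card:Kevin, wallet:Mallory
Event 9 (give card: Kevin -> Mallory). State: card:Mallory, wallet:Mallory
Event 10 (give wallet: Mallory -> Kevin). State: card:Mallory, wallet:Kevin

Final state: card:Mallory, wallet:Kevin
Mallory holds: card.

Answer: card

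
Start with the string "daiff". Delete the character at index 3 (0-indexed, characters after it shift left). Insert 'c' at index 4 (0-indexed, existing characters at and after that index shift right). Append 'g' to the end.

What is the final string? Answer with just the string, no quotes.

Answer: daifcg

Derivation:
Applying each edit step by step:
Start: "daiff"
Op 1 (delete idx 3 = 'f'): "daiff" -> "daif"
Op 2 (insert 'c' at idx 4): "daif" -> "daifc"
Op 3 (append 'g'): "daifc" -> "daifcg"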